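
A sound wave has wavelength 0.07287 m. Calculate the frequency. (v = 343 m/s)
f = v/λ = 4707 Hz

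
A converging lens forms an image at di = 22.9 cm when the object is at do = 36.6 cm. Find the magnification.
M = −di/do = -0.6257 (inverted image)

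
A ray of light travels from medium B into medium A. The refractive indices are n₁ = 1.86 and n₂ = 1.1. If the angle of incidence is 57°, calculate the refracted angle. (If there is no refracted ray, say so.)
sin θ₂ = (n₁/n₂)·sin θ₁ = 1.418 > 1, so there is no refracted ray — the light undergoes total internal reflection.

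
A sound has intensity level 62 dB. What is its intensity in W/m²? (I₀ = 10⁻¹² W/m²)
I = I₀·10^(β/10) = 1.58 × 10⁻⁶ W/m²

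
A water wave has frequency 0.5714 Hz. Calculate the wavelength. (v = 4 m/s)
λ = v/f = 7 m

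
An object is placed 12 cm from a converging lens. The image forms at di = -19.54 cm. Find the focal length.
1/f = 1/do + 1/di → f = 31.1 cm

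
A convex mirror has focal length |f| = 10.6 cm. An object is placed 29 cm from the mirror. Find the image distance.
f = −10.6 cm (convex); 1/di = 1/f − 1/do → di = -7.763 cm (virtual image, behind mirror)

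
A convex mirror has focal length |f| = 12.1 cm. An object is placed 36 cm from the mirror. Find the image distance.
f = −12.1 cm (convex); 1/di = 1/f − 1/do → di = -9.056 cm (virtual image, behind mirror)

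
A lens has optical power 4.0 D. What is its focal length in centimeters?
f = 1/P = 25 cm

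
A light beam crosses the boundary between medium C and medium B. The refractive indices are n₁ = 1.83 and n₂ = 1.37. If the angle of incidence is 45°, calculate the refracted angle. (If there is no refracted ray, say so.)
sin θ₂ = (n₁/n₂)·sin θ₁ = 0.9445 → θ₂ = 70.83°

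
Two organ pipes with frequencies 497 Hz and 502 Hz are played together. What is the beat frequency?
5 Hz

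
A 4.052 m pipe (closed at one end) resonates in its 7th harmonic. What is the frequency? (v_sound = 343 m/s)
fₙ = nv/(4L) = 148.1 Hz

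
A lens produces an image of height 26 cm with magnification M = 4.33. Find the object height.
ho = |hi|/|M| = 6.005 cm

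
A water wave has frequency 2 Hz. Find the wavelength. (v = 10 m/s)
λ = v/f = 5 m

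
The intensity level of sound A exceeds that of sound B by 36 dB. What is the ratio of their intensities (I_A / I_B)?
I_A/I_B = 10^(Δβ/10) = 3981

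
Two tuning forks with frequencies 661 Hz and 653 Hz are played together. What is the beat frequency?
8 Hz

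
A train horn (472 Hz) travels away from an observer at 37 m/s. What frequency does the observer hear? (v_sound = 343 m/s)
f_obs = f·v/(v + v_s) = 426 Hz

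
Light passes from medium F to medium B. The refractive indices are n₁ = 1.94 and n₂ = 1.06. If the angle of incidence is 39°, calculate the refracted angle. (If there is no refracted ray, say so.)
sin θ₂ = (n₁/n₂)·sin θ₁ = 1.152 > 1, so there is no refracted ray — the light undergoes total internal reflection.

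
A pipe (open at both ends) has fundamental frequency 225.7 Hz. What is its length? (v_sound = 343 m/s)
L = v/(2f₁) = 0.7599 m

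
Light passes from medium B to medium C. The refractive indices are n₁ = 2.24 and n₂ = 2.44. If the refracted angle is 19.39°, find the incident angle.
sin θ₁ = (n₂/n₁)·sin θ₂ → θ₁ = 21.2°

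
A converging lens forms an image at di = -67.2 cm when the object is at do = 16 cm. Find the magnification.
M = −di/do = 4.2 (upright image)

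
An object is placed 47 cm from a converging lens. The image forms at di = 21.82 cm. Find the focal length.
1/f = 1/do + 1/di → f = 14.9 cm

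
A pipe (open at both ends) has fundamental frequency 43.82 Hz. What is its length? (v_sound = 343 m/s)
L = v/(2f₁) = 3.914 m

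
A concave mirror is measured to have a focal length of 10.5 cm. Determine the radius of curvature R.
R = 2|f| = 21 cm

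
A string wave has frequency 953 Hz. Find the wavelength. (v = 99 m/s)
λ = v/f = 0.1039 m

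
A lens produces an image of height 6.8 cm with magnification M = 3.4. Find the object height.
ho = |hi|/|M| = 2 cm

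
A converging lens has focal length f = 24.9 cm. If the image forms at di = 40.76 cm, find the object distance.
1/do = 1/f − 1/di → do = 63.99 cm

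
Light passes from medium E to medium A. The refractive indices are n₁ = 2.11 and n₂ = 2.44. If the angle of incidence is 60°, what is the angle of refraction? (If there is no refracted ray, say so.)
sin θ₂ = (n₁/n₂)·sin θ₁ = 0.7489 → θ₂ = 48.5°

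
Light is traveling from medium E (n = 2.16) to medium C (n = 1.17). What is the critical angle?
θc = arcsin(n₂/n₁) = 32.8°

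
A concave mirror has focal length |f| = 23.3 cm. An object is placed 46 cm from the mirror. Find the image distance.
f = +23.3 cm (concave); 1/di = 1/f − 1/do → di = 47.22 cm (real image, in front of mirror)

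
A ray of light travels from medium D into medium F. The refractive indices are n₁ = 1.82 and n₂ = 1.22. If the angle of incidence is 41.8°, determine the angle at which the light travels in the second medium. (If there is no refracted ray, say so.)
sin θ₂ = (n₁/n₂)·sin θ₁ = 0.9943 → θ₂ = 83.9°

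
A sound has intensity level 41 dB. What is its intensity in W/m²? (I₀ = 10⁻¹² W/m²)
I = I₀·10^(β/10) = 1.26 × 10⁻⁸ W/m²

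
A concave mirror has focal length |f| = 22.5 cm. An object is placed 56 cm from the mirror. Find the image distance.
f = +22.5 cm (concave); 1/di = 1/f − 1/do → di = 37.61 cm (real image, in front of mirror)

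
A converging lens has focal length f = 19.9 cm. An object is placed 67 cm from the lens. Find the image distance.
1/di = 1/f − 1/do → di = 28.31 cm (real image)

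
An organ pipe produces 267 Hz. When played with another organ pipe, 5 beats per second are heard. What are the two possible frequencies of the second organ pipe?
f₂ = 267 ± 5 Hz → 272 Hz or 262 Hz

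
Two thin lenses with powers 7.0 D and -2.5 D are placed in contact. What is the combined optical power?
P_total = P₁ + P₂ = 4.5 D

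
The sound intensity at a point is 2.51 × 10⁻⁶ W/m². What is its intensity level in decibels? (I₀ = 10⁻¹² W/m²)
β = 10·log₁₀(I/I₀) = 64 dB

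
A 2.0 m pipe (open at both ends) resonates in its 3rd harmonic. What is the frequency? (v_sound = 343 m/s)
fₙ = nv/(2L) = 257.2 Hz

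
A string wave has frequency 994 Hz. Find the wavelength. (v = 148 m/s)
λ = v/f = 0.1489 m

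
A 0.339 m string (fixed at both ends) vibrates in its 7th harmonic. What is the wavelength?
λₙ = 2L/n = 0.09686 m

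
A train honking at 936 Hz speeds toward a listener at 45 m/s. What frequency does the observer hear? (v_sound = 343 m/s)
f_obs = f·v/(v − v_s) = 1077 Hz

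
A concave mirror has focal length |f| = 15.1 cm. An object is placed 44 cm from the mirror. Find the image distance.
f = +15.1 cm (concave); 1/di = 1/f − 1/do → di = 22.99 cm (real image, in front of mirror)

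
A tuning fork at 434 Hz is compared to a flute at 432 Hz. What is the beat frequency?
2 Hz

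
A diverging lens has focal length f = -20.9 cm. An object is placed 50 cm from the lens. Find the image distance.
1/di = 1/f − 1/do → di = -14.74 cm (virtual image)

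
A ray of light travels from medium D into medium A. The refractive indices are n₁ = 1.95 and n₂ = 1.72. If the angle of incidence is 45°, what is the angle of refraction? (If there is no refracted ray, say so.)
sin θ₂ = (n₁/n₂)·sin θ₁ = 0.8017 → θ₂ = 53.29°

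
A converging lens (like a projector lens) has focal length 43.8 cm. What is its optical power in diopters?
P = 1/f = 2.283 D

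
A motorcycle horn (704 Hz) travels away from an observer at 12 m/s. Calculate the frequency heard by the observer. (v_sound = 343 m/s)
f_obs = f·v/(v + v_s) = 680.2 Hz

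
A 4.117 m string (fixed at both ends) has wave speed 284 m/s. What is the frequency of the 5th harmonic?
fₙ = nv/(2L) = 172.5 Hz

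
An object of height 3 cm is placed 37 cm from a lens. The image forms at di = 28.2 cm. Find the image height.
hi = (-di/do) × ho = -2.286 cm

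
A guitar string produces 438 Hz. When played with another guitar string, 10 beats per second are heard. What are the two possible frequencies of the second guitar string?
f₂ = 438 ± 10 Hz → 448 Hz or 428 Hz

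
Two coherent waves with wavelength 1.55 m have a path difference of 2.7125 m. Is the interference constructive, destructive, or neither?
neither (partial) — path difference = 1.75λ, neither a whole number of wavelengths nor an odd multiple of λ/2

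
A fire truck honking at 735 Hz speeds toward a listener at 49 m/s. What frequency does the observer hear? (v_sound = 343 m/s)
f_obs = f·v/(v − v_s) = 857.5 Hz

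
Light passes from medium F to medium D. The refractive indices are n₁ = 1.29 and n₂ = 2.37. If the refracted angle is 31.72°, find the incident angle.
sin θ₁ = (n₂/n₁)·sin θ₂ → θ₁ = 75°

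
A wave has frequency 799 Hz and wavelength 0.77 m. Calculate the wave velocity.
v = fλ = 615.2 m/s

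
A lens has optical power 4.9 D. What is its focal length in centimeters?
f = 1/P = 20.41 cm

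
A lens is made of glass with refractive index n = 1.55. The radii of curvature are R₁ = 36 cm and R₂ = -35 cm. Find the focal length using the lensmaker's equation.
1/f = (n − 1)(1/R₁ − 1/R₂) → f = 32.27 cm (converging lens)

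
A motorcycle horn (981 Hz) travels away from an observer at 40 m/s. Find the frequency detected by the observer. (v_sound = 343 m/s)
f_obs = f·v/(v + v_s) = 878.5 Hz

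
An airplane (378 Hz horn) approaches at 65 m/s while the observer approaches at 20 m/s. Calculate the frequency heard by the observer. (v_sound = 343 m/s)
f_obs = f·(v + v_o)/(v − v_s) = 493.6 Hz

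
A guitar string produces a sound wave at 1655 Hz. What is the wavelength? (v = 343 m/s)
λ = v/f = 0.2073 m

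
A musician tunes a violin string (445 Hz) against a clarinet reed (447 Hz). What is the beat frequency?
2 Hz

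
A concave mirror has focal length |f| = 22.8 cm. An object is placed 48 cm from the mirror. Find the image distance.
f = +22.8 cm (concave); 1/di = 1/f − 1/do → di = 43.43 cm (real image, in front of mirror)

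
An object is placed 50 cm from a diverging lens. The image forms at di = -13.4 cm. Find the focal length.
1/f = 1/do + 1/di → f = -18.31 cm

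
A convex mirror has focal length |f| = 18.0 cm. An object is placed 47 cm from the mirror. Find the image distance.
f = −18.0 cm (convex); 1/di = 1/f − 1/do → di = -13.02 cm (virtual image, behind mirror)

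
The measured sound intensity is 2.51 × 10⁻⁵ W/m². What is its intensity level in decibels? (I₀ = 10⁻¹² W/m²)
β = 10·log₁₀(I/I₀) = 74 dB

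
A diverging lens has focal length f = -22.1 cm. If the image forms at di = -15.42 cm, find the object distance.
1/do = 1/f − 1/di → do = 51.02 cm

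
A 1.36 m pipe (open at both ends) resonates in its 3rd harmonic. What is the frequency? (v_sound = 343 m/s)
fₙ = nv/(2L) = 378.3 Hz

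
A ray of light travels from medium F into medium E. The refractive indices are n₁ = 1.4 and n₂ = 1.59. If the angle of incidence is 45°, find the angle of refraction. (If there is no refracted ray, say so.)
sin θ₂ = (n₁/n₂)·sin θ₁ = 0.6226 → θ₂ = 38.51°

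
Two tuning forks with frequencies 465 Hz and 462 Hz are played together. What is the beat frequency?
3 Hz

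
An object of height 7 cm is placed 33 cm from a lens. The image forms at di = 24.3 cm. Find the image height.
hi = (-di/do) × ho = -5.155 cm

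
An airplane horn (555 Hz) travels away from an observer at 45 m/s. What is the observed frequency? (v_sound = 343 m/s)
f_obs = f·v/(v + v_s) = 490.6 Hz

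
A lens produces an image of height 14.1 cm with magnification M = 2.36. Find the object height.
ho = |hi|/|M| = 5.975 cm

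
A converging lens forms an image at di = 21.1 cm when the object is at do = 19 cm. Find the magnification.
M = −di/do = -1.111 (inverted image)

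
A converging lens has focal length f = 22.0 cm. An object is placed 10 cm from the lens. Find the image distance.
1/di = 1/f − 1/do → di = -18.33 cm (virtual image)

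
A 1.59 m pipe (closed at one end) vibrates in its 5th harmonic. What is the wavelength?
λₙ = 4L/n = 1.272 m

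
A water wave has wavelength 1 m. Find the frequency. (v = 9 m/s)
f = v/λ = 9 Hz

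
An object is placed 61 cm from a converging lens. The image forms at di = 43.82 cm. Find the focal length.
1/f = 1/do + 1/di → f = 25.5 cm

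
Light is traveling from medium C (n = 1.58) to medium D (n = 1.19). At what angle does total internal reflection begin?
θc = arcsin(n₂/n₁) = 48.87°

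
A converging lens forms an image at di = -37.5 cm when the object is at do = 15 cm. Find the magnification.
M = −di/do = 2.5 (upright image)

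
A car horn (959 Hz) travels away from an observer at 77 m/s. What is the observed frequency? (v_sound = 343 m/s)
f_obs = f·v/(v + v_s) = 783.2 Hz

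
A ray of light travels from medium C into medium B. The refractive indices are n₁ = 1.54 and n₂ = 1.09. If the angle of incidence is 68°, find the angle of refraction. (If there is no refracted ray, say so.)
sin θ₂ = (n₁/n₂)·sin θ₁ = 1.31 > 1, so there is no refracted ray — the light undergoes total internal reflection.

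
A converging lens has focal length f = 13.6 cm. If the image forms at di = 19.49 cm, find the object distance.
1/do = 1/f − 1/di → do = 45 cm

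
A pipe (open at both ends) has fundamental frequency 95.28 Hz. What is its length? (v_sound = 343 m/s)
L = v/(2f₁) = 1.8 m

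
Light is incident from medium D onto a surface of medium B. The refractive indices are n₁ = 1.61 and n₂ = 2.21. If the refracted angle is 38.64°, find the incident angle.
sin θ₁ = (n₂/n₁)·sin θ₂ → θ₁ = 59°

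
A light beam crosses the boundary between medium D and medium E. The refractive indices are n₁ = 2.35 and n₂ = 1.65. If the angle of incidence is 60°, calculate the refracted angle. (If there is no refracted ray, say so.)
sin θ₂ = (n₁/n₂)·sin θ₁ = 1.233 > 1, so there is no refracted ray — the light undergoes total internal reflection.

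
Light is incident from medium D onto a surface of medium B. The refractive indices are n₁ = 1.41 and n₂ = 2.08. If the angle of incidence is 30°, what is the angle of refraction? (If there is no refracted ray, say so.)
sin θ₂ = (n₁/n₂)·sin θ₁ = 0.3389 → θ₂ = 19.81°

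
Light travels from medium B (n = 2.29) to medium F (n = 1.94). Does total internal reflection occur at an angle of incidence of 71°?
θc = arcsin(n₂/n₁) = 57.9°; 71° > θc, so yes — total internal reflection.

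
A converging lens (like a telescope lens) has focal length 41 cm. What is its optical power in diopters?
P = 1/f = 2.439 D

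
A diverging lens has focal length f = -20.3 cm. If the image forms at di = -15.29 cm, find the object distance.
1/do = 1/f − 1/di → do = 61.95 cm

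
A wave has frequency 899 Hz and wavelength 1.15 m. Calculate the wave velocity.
v = fλ = 1034 m/s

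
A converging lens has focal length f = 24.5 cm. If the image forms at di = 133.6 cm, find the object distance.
1/do = 1/f − 1/di → do = 30 cm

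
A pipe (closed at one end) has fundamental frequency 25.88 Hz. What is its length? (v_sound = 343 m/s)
L = v/(4f₁) = 3.313 m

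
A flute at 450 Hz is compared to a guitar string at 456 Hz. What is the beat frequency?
6 Hz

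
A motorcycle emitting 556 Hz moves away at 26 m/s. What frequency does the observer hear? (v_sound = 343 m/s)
f_obs = f·v/(v + v_s) = 516.8 Hz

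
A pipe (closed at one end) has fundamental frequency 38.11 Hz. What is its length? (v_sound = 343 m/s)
L = v/(4f₁) = 2.25 m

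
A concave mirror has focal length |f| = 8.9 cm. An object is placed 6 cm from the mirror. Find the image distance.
f = +8.9 cm (concave); 1/di = 1/f − 1/do → di = -18.41 cm (virtual image, behind mirror)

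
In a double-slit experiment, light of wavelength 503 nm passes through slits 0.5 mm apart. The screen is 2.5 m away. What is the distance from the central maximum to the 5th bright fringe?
y = mλL/d = 12.58 mm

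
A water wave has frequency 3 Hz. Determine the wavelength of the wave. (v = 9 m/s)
λ = v/f = 3 m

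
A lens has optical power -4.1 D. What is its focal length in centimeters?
f = 1/P = -24.39 cm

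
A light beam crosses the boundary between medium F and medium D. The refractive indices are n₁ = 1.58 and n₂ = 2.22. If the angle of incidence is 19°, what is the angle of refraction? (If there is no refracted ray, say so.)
sin θ₂ = (n₁/n₂)·sin θ₁ = 0.2317 → θ₂ = 13.4°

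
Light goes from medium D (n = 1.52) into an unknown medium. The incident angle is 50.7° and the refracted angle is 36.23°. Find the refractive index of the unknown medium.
n₂ = n₁·sin θ₁ / sin θ₂ = 1.99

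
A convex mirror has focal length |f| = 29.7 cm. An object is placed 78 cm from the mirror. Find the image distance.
f = −29.7 cm (convex); 1/di = 1/f − 1/do → di = -21.51 cm (virtual image, behind mirror)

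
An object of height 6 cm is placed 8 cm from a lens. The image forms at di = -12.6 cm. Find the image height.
hi = (-di/do) × ho = 9.45 cm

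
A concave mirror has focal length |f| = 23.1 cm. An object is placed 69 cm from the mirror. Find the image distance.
f = +23.1 cm (concave); 1/di = 1/f − 1/do → di = 34.73 cm (real image, in front of mirror)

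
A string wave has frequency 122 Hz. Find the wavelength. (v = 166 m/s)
λ = v/f = 1.361 m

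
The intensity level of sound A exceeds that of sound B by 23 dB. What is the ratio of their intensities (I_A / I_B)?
I_A/I_B = 10^(Δβ/10) = 199.5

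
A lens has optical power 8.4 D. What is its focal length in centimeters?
f = 1/P = 11.9 cm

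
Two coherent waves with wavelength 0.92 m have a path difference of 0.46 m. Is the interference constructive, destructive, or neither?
destructive — path difference = 0.5λ, an odd multiple of λ/2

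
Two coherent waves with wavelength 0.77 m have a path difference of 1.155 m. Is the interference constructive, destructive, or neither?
destructive — path difference = 1.5λ, an odd multiple of λ/2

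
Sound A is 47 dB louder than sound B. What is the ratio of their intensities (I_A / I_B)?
I_A/I_B = 10^(Δβ/10) = 50120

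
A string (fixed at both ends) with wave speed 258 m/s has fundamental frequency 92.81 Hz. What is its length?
L = v/(2f₁) = 1.39 m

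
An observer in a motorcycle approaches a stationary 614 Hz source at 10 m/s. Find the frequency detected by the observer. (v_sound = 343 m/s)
f_obs = f·(v + v_o)/v = 631.9 Hz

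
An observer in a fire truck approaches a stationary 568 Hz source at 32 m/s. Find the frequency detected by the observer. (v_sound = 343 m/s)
f_obs = f·(v + v_o)/v = 621 Hz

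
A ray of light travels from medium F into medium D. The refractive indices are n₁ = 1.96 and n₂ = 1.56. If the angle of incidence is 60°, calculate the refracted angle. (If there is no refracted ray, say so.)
sin θ₂ = (n₁/n₂)·sin θ₁ = 1.088 > 1, so there is no refracted ray — the light undergoes total internal reflection.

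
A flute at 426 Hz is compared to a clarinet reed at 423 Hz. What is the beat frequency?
3 Hz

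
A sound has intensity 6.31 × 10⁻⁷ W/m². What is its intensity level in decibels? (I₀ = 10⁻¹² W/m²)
β = 10·log₁₀(I/I₀) = 58 dB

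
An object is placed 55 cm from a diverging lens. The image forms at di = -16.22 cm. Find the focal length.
1/f = 1/do + 1/di → f = -23 cm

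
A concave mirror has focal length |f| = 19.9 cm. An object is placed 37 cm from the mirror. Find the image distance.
f = +19.9 cm (concave); 1/di = 1/f − 1/do → di = 43.06 cm (real image, in front of mirror)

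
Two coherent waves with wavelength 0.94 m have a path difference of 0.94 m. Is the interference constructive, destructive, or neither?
constructive — path difference = 1λ, a whole number of wavelengths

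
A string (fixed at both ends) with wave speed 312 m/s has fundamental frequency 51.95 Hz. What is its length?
L = v/(2f₁) = 3.003 m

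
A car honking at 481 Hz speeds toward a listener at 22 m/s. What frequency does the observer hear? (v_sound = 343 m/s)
f_obs = f·v/(v − v_s) = 514 Hz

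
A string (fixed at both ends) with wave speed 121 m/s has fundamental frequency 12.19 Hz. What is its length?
L = v/(2f₁) = 4.963 m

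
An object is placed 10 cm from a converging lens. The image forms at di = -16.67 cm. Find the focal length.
1/f = 1/do + 1/di → f = 24.99 cm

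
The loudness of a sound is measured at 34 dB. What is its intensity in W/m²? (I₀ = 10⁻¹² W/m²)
I = I₀·10^(β/10) = 2.51 × 10⁻⁹ W/m²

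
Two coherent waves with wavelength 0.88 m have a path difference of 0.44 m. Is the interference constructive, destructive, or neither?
destructive — path difference = 0.5λ, an odd multiple of λ/2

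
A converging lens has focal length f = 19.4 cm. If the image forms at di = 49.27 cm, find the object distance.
1/do = 1/f − 1/di → do = 32 cm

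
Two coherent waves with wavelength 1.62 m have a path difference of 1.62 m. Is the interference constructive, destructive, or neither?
constructive — path difference = 1λ, a whole number of wavelengths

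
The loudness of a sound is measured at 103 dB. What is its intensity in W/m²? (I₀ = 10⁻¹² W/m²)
I = I₀·10^(β/10) = 2.00 × 10⁻² W/m²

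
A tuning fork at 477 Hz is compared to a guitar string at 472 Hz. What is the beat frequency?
5 Hz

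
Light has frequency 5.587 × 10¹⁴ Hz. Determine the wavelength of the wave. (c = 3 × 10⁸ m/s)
λ = c/f = 537 nm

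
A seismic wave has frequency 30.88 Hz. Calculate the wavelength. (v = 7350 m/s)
λ = v/f = 238 m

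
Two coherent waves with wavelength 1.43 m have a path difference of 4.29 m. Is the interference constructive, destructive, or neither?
constructive — path difference = 3λ, a whole number of wavelengths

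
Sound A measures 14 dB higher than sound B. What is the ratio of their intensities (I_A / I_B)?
I_A/I_B = 10^(Δβ/10) = 25.12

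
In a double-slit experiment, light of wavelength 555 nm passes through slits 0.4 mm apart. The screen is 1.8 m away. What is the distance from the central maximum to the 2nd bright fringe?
y = mλL/d = 4.995 mm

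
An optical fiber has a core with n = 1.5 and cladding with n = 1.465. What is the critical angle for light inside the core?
θc = arcsin(n_cladding/n_core) = 77.6°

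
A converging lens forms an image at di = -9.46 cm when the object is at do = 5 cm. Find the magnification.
M = −di/do = 1.892 (upright image)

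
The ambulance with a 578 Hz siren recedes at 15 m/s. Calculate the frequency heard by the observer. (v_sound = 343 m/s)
f_obs = f·v/(v + v_s) = 553.8 Hz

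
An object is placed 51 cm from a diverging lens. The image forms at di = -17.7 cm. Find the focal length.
1/f = 1/do + 1/di → f = -27.11 cm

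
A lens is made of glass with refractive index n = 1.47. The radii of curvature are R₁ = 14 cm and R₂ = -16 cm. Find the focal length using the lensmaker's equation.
1/f = (n − 1)(1/R₁ − 1/R₂) → f = 15.89 cm (converging lens)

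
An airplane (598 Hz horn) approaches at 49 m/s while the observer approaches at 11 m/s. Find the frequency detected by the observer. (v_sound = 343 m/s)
f_obs = f·(v + v_o)/(v − v_s) = 720 Hz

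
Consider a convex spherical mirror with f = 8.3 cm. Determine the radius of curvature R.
R = 2|f| = 16.6 cm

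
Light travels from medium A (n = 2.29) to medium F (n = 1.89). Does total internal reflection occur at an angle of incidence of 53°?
θc = arcsin(n₂/n₁) = 55.62°; 53° < θc, so no — the ray refracts.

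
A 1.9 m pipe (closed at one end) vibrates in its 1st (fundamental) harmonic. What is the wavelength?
λₙ = 4L/n = 7.6 m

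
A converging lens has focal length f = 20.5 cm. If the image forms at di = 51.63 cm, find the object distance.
1/do = 1/f − 1/di → do = 34 cm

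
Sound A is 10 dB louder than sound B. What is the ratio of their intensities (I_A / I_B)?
I_A/I_B = 10^(Δβ/10) = 10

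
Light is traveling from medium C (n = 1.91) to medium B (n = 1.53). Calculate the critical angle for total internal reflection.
θc = arcsin(n₂/n₁) = 53.23°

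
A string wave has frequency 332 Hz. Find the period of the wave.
T = 1/f = 0.003012 s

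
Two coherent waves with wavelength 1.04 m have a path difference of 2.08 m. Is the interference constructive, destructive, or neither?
constructive — path difference = 2λ, a whole number of wavelengths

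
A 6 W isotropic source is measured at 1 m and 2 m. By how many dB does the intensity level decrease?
Δβ = 20·log₁₀(r₂/r₁) = 6.021 dB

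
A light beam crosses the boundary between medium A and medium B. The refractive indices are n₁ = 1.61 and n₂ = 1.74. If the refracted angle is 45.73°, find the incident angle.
sin θ₁ = (n₂/n₁)·sin θ₂ → θ₁ = 50.7°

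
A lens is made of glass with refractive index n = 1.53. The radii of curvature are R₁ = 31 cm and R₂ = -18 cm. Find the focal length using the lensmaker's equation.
1/f = (n − 1)(1/R₁ − 1/R₂) → f = 21.49 cm (converging lens)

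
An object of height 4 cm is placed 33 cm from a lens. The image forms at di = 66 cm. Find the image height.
hi = (-di/do) × ho = -8 cm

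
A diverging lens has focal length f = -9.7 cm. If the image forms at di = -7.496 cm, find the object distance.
1/do = 1/f − 1/di → do = 32.99 cm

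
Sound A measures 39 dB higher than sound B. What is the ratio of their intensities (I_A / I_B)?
I_A/I_B = 10^(Δβ/10) = 7943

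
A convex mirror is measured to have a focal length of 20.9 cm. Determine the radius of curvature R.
R = 2|f| = 41.8 cm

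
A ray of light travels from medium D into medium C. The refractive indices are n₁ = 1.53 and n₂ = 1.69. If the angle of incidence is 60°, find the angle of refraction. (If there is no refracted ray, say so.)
sin θ₂ = (n₁/n₂)·sin θ₁ = 0.784 → θ₂ = 51.63°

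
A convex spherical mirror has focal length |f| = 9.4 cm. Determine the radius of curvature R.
R = 2|f| = 18.8 cm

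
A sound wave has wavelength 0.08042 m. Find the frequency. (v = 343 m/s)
f = v/λ = 4265 Hz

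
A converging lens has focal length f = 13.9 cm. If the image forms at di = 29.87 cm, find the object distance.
1/do = 1/f − 1/di → do = 26 cm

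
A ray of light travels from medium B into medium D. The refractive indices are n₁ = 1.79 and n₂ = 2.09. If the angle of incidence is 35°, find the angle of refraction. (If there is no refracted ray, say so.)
sin θ₂ = (n₁/n₂)·sin θ₁ = 0.4912 → θ₂ = 29.42°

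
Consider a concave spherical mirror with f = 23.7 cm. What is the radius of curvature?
R = 2|f| = 47.4 cm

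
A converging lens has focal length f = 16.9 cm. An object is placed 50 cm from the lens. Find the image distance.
1/di = 1/f − 1/do → di = 25.53 cm (real image)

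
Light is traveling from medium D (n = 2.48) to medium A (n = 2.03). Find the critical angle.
θc = arcsin(n₂/n₁) = 54.94°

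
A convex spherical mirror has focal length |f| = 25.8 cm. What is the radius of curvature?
R = 2|f| = 51.6 cm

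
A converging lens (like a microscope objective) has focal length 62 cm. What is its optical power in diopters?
P = 1/f = 1.613 D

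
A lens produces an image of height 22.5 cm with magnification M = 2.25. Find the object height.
ho = |hi|/|M| = 10 cm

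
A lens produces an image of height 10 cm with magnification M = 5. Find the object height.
ho = |hi|/|M| = 2 cm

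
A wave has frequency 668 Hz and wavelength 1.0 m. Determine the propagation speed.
v = fλ = 668 m/s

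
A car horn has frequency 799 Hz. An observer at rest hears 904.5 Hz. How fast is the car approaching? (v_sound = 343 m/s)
v_s = v·(1 − f/f_obs) = 40.01 m/s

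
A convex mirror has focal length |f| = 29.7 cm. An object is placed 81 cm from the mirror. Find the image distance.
f = −29.7 cm (convex); 1/di = 1/f − 1/do → di = -21.73 cm (virtual image, behind mirror)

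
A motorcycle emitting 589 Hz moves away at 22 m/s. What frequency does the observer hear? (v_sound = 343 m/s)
f_obs = f·v/(v + v_s) = 553.5 Hz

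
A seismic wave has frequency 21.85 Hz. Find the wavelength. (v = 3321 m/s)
λ = v/f = 152 m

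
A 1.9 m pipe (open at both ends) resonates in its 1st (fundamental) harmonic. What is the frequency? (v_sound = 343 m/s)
fₙ = nv/(2L) = 90.26 Hz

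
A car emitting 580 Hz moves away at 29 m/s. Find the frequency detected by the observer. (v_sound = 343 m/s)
f_obs = f·v/(v + v_s) = 534.8 Hz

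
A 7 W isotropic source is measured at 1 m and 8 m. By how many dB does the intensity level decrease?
Δβ = 20·log₁₀(r₂/r₁) = 18.06 dB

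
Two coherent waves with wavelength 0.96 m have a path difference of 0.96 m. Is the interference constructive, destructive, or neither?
constructive — path difference = 1λ, a whole number of wavelengths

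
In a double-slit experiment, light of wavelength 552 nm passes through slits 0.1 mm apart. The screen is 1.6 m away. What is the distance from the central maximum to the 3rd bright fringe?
y = mλL/d = 26.5 mm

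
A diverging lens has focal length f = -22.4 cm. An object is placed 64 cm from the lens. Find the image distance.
1/di = 1/f − 1/do → di = -16.59 cm (virtual image)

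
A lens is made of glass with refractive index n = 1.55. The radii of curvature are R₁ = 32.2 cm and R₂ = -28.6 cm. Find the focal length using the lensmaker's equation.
1/f = (n − 1)(1/R₁ − 1/R₂) → f = 27.54 cm (converging lens)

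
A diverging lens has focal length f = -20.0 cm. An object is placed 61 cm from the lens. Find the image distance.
1/di = 1/f − 1/do → di = -15.06 cm (virtual image)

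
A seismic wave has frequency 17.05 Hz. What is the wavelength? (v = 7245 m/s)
λ = v/f = 424.9 m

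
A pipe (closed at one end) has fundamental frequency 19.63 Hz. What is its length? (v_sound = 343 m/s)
L = v/(4f₁) = 4.368 m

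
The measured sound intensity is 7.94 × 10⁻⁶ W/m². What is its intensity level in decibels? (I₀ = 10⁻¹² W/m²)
β = 10·log₁₀(I/I₀) = 69 dB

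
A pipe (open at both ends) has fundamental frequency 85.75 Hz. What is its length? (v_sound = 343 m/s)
L = v/(2f₁) = 2 m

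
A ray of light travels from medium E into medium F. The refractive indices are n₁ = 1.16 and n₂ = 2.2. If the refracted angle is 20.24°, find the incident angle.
sin θ₁ = (n₂/n₁)·sin θ₂ → θ₁ = 41°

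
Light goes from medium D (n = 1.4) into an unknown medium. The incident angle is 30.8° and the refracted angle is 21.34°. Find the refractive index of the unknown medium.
n₂ = n₁·sin θ₁ / sin θ₂ = 1.97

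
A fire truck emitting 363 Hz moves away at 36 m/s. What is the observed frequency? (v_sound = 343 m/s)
f_obs = f·v/(v + v_s) = 328.5 Hz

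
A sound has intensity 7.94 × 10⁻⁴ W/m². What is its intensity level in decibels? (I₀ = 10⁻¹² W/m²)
β = 10·log₁₀(I/I₀) = 89 dB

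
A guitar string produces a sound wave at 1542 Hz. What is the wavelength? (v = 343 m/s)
λ = v/f = 0.2224 m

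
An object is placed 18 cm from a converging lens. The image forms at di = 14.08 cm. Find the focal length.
1/f = 1/do + 1/di → f = 7.9 cm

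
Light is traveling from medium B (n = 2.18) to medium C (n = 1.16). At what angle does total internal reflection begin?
θc = arcsin(n₂/n₁) = 32.15°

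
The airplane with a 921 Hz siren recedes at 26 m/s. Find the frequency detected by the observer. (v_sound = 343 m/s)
f_obs = f·v/(v + v_s) = 856.1 Hz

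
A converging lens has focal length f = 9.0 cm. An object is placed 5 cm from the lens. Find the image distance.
1/di = 1/f − 1/do → di = -11.25 cm (virtual image)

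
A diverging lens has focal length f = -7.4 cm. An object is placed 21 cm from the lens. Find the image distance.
1/di = 1/f − 1/do → di = -5.472 cm (virtual image)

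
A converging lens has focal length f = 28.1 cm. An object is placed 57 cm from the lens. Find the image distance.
1/di = 1/f − 1/do → di = 55.42 cm (real image)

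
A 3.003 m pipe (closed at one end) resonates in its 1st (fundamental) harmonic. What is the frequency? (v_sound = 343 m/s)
fₙ = nv/(4L) = 28.55 Hz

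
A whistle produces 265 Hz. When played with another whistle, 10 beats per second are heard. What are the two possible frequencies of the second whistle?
f₂ = 265 ± 10 Hz → 275 Hz or 255 Hz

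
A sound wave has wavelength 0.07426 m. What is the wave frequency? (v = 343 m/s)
f = v/λ = 4619 Hz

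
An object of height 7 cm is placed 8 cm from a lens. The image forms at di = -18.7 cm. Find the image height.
hi = (-di/do) × ho = 16.36 cm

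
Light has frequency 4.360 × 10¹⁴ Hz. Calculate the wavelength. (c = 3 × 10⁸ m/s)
λ = c/f = 688.1 nm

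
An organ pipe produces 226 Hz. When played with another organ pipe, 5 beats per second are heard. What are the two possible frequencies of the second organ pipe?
f₂ = 226 ± 5 Hz → 231 Hz or 221 Hz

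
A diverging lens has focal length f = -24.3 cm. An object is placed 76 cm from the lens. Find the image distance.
1/di = 1/f − 1/do → di = -18.41 cm (virtual image)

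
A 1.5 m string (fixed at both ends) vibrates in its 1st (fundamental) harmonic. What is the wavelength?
λₙ = 2L/n = 3 m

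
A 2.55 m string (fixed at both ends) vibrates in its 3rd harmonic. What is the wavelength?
λₙ = 2L/n = 1.7 m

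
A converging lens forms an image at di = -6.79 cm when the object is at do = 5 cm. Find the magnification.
M = −di/do = 1.358 (upright image)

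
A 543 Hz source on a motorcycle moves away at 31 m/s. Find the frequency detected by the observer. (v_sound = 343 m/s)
f_obs = f·v/(v + v_s) = 498 Hz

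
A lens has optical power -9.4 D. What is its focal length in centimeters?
f = 1/P = -10.64 cm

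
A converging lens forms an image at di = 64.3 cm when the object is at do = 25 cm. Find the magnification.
M = −di/do = -2.572 (inverted image)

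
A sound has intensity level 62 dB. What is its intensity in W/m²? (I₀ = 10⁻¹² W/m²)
I = I₀·10^(β/10) = 1.58 × 10⁻⁶ W/m²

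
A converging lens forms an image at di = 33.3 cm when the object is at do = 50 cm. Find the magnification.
M = −di/do = -0.666 (inverted image)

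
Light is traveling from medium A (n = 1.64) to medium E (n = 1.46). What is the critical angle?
θc = arcsin(n₂/n₁) = 62.9°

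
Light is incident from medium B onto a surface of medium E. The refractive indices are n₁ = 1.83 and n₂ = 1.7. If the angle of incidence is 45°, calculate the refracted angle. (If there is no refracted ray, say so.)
sin θ₂ = (n₁/n₂)·sin θ₁ = 0.7612 → θ₂ = 49.57°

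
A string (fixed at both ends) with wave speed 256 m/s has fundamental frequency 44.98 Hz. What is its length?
L = v/(2f₁) = 2.846 m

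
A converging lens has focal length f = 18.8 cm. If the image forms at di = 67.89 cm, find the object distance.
1/do = 1/f − 1/di → do = 26 cm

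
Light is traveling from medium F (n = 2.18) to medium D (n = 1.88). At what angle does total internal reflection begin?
θc = arcsin(n₂/n₁) = 59.59°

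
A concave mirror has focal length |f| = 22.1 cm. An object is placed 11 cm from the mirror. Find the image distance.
f = +22.1 cm (concave); 1/di = 1/f − 1/do → di = -21.9 cm (virtual image, behind mirror)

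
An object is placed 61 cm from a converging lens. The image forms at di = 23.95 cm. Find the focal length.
1/f = 1/do + 1/di → f = 17.2 cm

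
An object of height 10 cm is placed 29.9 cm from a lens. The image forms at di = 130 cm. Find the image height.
hi = (-di/do) × ho = -43.48 cm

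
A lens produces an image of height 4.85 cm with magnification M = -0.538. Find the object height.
ho = |hi|/|M| = 9.015 cm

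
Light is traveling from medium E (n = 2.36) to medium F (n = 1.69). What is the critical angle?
θc = arcsin(n₂/n₁) = 45.73°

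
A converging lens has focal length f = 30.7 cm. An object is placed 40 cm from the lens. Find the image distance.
1/di = 1/f − 1/do → di = 132 cm (real image)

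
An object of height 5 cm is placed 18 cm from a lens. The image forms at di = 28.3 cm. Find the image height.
hi = (-di/do) × ho = -7.861 cm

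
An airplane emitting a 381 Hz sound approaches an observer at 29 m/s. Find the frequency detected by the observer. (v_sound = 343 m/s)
f_obs = f·v/(v − v_s) = 416.2 Hz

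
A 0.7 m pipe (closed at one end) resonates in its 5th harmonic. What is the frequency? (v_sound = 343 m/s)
fₙ = nv/(4L) = 612.5 Hz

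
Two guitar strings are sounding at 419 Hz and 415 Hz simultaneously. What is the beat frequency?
4 Hz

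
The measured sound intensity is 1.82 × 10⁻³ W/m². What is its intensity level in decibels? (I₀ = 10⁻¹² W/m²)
β = 10·log₁₀(I/I₀) = 92.6 dB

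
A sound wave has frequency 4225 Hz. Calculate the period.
T = 1/f = 2.367 × 10⁻⁴ s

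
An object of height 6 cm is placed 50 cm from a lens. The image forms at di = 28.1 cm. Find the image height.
hi = (-di/do) × ho = -3.372 cm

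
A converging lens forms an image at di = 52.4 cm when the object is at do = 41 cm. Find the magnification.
M = −di/do = -1.278 (inverted image)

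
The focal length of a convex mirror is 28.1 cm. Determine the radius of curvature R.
R = 2|f| = 56.2 cm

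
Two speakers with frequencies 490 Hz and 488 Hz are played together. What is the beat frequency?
2 Hz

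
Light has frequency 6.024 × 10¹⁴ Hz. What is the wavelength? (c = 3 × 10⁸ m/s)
λ = c/f = 498 nm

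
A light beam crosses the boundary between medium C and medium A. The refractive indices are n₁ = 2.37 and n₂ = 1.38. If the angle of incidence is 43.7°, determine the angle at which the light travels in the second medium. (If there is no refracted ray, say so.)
sin θ₂ = (n₁/n₂)·sin θ₁ = 1.187 > 1, so there is no refracted ray — the light undergoes total internal reflection.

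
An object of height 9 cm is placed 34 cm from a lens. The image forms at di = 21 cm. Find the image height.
hi = (-di/do) × ho = -5.559 cm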